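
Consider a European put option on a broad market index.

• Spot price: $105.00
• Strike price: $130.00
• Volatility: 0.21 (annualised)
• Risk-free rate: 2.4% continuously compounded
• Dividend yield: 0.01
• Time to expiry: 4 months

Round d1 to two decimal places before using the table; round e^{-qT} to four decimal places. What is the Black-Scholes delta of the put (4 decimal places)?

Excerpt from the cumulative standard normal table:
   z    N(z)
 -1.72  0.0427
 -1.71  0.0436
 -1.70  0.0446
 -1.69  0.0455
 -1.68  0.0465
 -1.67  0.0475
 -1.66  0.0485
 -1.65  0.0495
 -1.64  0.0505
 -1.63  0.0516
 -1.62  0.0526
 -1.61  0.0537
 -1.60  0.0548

σ√T = 0.21·√0.3333 = 0.1212
d₁ = [ln(105/130) + (0.024 − 0.01 + ½·0.21²)·0.3333] / (σ√T) = (-0.2136 + 0.0120) / 0.1212 = -1.6624 ≈ -1.66
N(d₁) = N(-1.66) = 0.0485
Δ_put = exp(−qT)·(N(d₁) − 1) = 0.9967·(0.0485 − 1) = -0.9484

-0.9484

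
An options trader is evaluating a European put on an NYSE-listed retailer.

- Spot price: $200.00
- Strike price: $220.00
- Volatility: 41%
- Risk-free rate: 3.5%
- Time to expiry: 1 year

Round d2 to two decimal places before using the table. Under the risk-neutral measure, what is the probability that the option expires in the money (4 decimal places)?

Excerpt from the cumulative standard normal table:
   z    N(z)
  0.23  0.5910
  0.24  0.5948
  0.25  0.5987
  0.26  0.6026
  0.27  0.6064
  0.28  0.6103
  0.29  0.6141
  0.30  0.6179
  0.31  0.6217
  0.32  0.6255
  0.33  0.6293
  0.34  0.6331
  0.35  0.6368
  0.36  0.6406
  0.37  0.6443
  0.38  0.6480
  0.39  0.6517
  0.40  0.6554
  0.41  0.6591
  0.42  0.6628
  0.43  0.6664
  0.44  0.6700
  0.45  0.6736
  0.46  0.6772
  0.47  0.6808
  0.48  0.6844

σ√T = 0.41 × 1.0000 = 0.4100
d₁ = [ln(200/220) + (0.035 + ½·0.41²)·1] / (σ√T) = (-0.0953 + 0.1190) / 0.4100 = 0.0579 ⇒ 0.06
d₂ = 0.0579 − 0.4100 = -0.3521 ⇒ -0.35
Risk-neutral Pr[S_T < K] = N(−d₂) = N(0.35) = 0.6368

0.6368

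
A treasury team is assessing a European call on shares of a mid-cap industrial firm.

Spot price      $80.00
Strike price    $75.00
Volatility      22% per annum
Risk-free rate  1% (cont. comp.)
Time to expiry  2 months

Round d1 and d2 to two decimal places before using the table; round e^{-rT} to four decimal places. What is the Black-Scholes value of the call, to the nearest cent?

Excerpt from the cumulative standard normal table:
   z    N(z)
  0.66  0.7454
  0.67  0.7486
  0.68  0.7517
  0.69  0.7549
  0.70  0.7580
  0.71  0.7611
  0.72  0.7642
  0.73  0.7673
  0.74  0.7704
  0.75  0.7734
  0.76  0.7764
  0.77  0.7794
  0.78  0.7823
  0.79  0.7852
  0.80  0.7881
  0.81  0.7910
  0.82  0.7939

σ√T = 0.22·√0.1667 = 0.0898
d₁ = [ln(80/75) + (0.01 + ½·0.22²)·0.1667] / (σ√T) = (0.0645 + 0.0057) / 0.0898 = 0.7820 which rounds to 0.78
d₂ = 0.7820 − 0.0898 = 0.6922 which rounds to 0.69
exp(−rT) = exp(−0.01·0.1667) = 0.9983
N(d₁) = N(0.78) = 0.7823;  N(d₂) = N(0.69) = 0.7549
C = 80·0.7823 − 75·0.9983·0.7549 = 62.5840 − 56.5213 = 6.0627

$6.06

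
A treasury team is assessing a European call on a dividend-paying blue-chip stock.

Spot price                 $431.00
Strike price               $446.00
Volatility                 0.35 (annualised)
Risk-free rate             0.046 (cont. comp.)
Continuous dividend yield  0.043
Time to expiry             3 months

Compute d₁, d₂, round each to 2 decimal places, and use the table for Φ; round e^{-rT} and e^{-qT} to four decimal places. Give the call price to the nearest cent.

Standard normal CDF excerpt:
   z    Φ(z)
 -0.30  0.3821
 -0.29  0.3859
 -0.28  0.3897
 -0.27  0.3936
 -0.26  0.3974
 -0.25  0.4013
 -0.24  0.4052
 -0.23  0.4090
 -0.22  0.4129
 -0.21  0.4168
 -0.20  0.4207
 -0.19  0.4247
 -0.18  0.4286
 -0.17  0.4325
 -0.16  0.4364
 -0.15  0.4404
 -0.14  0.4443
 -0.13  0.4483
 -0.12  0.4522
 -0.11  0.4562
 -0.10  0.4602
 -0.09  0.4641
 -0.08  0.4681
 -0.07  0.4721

σ√T = 0.35 × 0.5000 = 0.1750
d₁ = [ln(431/446) + (0.046 − 0.043 + 0.35²/2)·0.25] / 0.1750 = [-0.0342 + 0.0161] / 0.1750 = -0.1037 ≈ -0.10
d₂ = d₁ − σ√T = -0.1037 − 0.1750 = -0.2787 ≈ -0.28
exp(−qT) = exp(−0.043·0.25) = 0.9893;  exp(−rT) = exp(−0.046·0.25) = 0.9886
N(d₁) = N(-0.10) = 0.4602;  N(d₂) = N(-0.28) = 0.3897
C = 431·0.9893·0.4602 − 446·0.9886·0.3897 = 196.2239 − 171.8248 = 24.3991

$24.40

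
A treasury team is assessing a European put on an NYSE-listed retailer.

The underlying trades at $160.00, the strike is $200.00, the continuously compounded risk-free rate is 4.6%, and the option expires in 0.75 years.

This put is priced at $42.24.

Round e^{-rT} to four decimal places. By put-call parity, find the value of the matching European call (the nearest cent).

exp(−rT) = exp(−0.046·0.75) = 0.9661
Put-call parity: C − P = S − K·e^(−rT) = 160 − 200·0.9661 = 160 − 193.2200 = -33.2200
C = P + (C − P) = 42.24 + (-33.2200) = 9.0200

$9.02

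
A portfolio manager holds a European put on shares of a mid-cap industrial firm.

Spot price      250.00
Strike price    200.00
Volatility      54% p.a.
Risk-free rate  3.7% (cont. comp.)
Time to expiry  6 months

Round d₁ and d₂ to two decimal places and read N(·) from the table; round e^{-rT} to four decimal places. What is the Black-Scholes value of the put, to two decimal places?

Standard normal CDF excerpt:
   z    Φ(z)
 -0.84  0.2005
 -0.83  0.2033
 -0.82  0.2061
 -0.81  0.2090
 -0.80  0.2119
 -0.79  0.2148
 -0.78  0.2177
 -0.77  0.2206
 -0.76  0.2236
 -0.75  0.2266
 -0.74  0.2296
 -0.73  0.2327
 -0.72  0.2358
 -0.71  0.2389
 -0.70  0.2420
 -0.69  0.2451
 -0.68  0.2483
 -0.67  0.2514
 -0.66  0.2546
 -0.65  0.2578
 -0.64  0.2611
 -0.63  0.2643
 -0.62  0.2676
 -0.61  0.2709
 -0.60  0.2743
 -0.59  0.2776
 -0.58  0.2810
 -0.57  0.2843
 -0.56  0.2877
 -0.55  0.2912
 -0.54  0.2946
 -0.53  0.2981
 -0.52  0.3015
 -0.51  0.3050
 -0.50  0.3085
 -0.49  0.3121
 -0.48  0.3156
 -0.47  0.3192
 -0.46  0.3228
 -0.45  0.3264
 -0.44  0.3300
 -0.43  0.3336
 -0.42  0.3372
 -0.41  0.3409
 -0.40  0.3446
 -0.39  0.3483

13.27

σ√T = 0.54 × 0.7071 = 0.3818
d₁ = [ln(250/200) + (0.037 + 0.54²/2)·0.5] / 0.3818 = [0.2231 + 0.0914] / 0.3818 = 0.8238 ≈ 0.82
d₂ = d₁ − σ√T = 0.8238 − 0.3818 = 0.4419 ≈ 0.44
exp(−rT) = exp(−0.037·0.5) = 0.9817
N(−d₂) = N(-0.44) = 0.3300;  N(−d₁) = N(-0.82) = 0.2061
P = 200·0.9817·0.3300 − 250·0.2061 = 64.7922 − 51.5250 = 13.2672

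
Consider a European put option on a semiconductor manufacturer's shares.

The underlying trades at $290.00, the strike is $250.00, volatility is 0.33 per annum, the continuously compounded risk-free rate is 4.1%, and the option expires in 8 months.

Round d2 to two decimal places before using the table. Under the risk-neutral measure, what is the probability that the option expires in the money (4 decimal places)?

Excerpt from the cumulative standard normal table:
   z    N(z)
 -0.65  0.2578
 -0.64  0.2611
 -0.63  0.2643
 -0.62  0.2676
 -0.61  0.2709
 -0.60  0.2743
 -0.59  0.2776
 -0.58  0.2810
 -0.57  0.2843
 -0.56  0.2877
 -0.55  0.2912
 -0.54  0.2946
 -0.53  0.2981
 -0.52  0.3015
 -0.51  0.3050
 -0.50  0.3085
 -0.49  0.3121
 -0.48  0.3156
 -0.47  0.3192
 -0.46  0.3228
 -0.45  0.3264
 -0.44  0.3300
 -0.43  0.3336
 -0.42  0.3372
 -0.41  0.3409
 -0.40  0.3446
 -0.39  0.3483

T = 0.6667;  σ√T = 0.2694
d₁ = [ln(290/250) + (0.041 + 0.33²/2)·0.6667] / 0.2694 = [0.1484 + 0.0636] / 0.2694 = 0.7870 which rounds to 0.79
d₂ = d₁ − σ√T = 0.7870 − 0.2694 = 0.5176 which rounds to 0.52
Risk-neutral Pr[S_T < K] = N(−d₂) = N(-0.52) = 0.3015

0.3015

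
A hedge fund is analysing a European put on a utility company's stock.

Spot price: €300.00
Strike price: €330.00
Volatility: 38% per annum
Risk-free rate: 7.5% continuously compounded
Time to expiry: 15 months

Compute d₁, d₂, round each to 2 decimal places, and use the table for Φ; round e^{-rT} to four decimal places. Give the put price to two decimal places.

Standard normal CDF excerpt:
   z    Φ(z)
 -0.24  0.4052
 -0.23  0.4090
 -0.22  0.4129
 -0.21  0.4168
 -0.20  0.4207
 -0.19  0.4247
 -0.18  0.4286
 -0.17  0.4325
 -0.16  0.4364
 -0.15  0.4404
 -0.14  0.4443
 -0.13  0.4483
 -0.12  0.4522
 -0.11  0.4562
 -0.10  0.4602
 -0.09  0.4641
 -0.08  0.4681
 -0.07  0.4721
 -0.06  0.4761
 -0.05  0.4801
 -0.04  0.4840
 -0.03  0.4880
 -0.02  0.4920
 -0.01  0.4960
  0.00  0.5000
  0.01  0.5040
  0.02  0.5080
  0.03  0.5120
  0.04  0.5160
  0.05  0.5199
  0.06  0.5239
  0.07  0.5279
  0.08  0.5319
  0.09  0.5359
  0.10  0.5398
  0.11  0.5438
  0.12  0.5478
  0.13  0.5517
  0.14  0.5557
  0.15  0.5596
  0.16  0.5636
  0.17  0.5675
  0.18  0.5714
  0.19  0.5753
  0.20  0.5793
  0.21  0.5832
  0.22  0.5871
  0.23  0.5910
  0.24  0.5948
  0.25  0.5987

σ√T = 0.38 × 1.1180 = 0.4249
d₁ = [ln(300/330) + (0.075 + ½·0.38²)·1.25] / (σ√T) = (-0.0953 + 0.1840) / 0.4249 = 0.2088 which rounds to 0.21
d₂ = 0.2088 − 0.4249 = -0.2161 which rounds to -0.22
e^(−rT) = e^(−0.075·1.25) = 0.9105
N(−d₂) = N(0.22) = 0.5871;  N(−d₁) = N(-0.21) = 0.4168
P = 330·0.9105·0.5871 − 300·0.4168 = 176.4030 − 125.0400 = 51.3630

€51.36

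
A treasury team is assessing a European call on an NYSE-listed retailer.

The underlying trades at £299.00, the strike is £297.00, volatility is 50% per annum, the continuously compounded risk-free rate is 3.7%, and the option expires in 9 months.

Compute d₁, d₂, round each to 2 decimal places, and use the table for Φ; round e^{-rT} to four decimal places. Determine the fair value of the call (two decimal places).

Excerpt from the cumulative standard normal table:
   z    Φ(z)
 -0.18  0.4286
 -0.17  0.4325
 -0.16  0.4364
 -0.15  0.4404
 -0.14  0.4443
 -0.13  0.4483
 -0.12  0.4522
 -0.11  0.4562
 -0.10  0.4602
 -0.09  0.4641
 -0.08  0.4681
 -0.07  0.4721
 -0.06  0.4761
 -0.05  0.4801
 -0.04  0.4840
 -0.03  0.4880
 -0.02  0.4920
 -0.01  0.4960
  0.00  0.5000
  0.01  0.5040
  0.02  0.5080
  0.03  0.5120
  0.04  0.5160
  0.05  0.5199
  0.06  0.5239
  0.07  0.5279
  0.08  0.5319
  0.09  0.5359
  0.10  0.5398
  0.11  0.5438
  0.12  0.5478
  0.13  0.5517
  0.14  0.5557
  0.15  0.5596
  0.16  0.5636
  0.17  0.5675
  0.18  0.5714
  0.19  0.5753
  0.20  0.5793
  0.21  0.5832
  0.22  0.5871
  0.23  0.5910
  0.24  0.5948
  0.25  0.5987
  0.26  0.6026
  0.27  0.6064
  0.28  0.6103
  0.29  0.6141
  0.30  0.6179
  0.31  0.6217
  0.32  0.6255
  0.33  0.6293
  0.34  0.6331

£56.41

σ√T = 0.5·√0.75 = 0.4330
d₁ = [ln(299/297) + (0.037 + 0.5²/2)·0.75] / 0.4330 = [0.0067 + 0.1215] / 0.4330 = 0.2961 ≈ 0.30
d₂ = d₁ − σ√T = 0.2961 − 0.4330 = -0.1369 ≈ -0.14
e^(−rT) = e^(−0.037·0.75) = 0.9726
N(d₁) = N(0.30) = 0.6179;  N(d₂) = N(-0.14) = 0.4443
C = 299·0.6179 − 297·0.9726·0.4443 = 184.7521 − 128.3415 = 56.4106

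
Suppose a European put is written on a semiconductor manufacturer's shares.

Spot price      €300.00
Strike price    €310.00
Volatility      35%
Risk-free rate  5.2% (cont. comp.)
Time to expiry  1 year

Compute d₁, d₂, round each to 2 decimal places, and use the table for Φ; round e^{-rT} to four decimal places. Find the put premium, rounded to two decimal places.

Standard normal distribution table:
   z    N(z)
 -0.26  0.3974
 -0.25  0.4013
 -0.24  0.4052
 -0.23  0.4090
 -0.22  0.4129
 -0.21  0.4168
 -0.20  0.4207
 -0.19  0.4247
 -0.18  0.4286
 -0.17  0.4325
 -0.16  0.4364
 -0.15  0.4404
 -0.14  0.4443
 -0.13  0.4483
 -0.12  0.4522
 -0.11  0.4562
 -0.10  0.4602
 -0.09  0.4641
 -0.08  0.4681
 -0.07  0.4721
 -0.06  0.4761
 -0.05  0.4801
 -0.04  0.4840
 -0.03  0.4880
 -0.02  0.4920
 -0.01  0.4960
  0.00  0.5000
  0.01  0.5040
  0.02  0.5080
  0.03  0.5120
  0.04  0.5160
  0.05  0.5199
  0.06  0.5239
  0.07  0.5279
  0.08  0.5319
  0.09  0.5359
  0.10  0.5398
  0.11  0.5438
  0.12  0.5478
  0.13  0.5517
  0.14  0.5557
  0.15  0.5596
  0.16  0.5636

T = 1;  σ√T = 0.3500
d₁ = [ln(300/310) + (0.052 + 0.35²/2)·1] / 0.3500 = [-0.0328 + 0.1132] / 0.3500 = 0.2299 ≈ 0.23
d₂ = d₁ − σ√T = 0.2299 − 0.3500 = -0.1201 ≈ -0.12
exp(−rT) = exp(−0.052·1) = 0.9493
N(−d₂) = N(0.12) = 0.5478;  N(−d₁) = N(-0.23) = 0.4090
P = 310·0.9493·0.5478 − 300·0.4090 = 161.2082 − 122.7000 = 38.5082

€38.51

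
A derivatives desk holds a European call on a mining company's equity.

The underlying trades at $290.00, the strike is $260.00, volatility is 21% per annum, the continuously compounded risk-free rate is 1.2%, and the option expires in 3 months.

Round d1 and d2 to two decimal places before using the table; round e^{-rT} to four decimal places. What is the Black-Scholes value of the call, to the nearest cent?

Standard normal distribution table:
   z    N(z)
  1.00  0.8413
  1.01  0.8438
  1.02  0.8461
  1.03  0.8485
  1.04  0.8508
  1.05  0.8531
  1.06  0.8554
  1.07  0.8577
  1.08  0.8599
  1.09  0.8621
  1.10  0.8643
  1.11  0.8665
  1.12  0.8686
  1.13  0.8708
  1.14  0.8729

σ√T = 0.21 × 0.5000 = 0.1050
d₁ = [ln(290/260) + (0.012 + 0.21²/2)·0.25] / 0.1050 = [0.1092 + 0.0085] / 0.1050 = 1.1211 which rounds to 1.12
d₂ = d₁ − σ√T = 1.1211 − 0.1050 = 1.0161 which rounds to 1.02
exp(−rT) = exp(−0.012·0.25) = 0.9970
C = 290·N(1.12) − 260·0.9970·N(1.02) = 290·0.8686 − 260·0.9970·0.8461 = 251.8940 − 219.3260 = 32.5680

$32.57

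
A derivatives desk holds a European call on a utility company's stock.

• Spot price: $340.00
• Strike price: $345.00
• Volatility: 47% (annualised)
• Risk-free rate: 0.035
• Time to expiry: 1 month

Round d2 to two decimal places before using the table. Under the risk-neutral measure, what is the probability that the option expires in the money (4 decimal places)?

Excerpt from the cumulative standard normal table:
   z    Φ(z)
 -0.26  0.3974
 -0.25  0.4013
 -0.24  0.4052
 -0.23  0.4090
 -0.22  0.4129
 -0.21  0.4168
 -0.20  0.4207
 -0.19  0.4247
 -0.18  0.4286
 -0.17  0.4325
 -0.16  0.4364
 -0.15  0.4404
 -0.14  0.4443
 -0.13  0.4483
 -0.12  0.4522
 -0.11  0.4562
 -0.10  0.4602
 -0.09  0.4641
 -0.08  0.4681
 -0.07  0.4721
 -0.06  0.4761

σ√T = 0.47 × 0.2887 = 0.1357
d₁ = [ln(340/345) + (0.035 + ½·0.47²)·0.08333] / (σ√T) = (-0.0146 + 0.0121) / 0.1357 = -0.0183 which rounds to -0.02
d₂ = -0.0183 − 0.1357 = -0.1539 which rounds to -0.15
Pr(exercise) under Q = N(d₂) = 0.4404

0.4404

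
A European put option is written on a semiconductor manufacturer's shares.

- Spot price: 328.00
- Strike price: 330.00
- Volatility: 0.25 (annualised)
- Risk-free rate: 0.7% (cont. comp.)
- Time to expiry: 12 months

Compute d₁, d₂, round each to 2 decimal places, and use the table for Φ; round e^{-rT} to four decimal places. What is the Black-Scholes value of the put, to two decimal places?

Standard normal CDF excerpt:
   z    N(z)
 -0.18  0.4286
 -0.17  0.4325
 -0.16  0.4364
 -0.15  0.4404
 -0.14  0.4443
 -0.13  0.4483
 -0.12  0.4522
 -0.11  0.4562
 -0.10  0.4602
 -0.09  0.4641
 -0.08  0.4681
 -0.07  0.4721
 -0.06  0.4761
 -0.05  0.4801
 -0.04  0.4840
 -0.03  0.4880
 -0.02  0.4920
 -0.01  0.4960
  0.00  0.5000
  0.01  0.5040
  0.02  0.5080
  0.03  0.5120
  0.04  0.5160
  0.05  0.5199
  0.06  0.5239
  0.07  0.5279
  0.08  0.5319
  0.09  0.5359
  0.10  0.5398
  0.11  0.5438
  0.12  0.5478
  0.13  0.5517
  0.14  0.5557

32.47

T = 1;  σ√T = 0.2500
d₁ = [ln(328/330) + (0.007 + 0.25²/2)·1] / 0.2500 = [-0.0061 + 0.0382] / 0.2500 = 0.1287 → 0.13
d₂ = d₁ − σ√T = 0.1287 − 0.2500 = -0.1213 → -0.12
exp(−rT) = exp(−0.007·1) = 0.9930
P = 330·0.9930·N(0.12) − 328·N(-0.13) = 330·0.9930·0.5478 − 328·0.4483 = 179.5086 − 147.0424 = 32.4662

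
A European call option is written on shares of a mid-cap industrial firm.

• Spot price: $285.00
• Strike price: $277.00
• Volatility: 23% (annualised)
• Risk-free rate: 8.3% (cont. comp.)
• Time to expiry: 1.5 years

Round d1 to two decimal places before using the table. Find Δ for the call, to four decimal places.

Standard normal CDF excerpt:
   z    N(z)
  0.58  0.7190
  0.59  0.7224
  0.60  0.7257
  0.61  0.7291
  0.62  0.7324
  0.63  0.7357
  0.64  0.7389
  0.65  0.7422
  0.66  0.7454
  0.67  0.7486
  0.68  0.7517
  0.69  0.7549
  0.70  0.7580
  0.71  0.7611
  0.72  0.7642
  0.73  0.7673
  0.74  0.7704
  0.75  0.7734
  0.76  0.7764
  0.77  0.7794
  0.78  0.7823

T = 1.5;  σ√T = 0.2817
d₁ = [ln(285/277) + (0.083 + 0.23²/2)·1.5] / 0.2817 = [0.0285 + 0.1642] / 0.2817 = 0.6839 → 0.68
N(d₁) = N(0.68) = 0.7517
Δ_call = N(d₁) = 0.7517

0.7517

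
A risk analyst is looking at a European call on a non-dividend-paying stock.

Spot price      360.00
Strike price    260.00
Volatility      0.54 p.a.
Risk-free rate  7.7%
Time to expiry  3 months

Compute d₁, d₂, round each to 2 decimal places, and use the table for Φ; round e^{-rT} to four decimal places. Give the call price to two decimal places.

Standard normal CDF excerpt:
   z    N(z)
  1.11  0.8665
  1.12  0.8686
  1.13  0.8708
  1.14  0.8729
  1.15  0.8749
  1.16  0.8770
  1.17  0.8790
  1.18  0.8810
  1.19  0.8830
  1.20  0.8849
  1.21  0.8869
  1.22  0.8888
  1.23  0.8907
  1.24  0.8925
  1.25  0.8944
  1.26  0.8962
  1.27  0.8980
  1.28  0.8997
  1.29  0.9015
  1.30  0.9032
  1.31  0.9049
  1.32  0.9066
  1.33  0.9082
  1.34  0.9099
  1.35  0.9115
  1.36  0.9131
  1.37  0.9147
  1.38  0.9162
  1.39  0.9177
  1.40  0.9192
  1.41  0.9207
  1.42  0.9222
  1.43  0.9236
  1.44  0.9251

108.83

T = 0.25;  σ√T = 0.2700
ln(S/K) + (r + σ²/2)T = ln(360/260) + (0.077 + 0.54²/2)·0.25 = 0.3254 + 0.0557 = 0.3811
d₁ = 0.3811 / 0.2700 = 1.4116 ⇒ 1.41
d₂ = d₁ − σ√T = 1.4116 − 0.2700 = 1.1416 ⇒ 1.14
e^(−rT) = e^(−0.077·0.25) = 0.9809
N(d₁) = N(1.41) = 0.9207;  N(d₂) = N(1.14) = 0.8729
C = 360·0.9207 − 260·0.9809·0.8729 = 331.4520 − 222.6192 = 108.8328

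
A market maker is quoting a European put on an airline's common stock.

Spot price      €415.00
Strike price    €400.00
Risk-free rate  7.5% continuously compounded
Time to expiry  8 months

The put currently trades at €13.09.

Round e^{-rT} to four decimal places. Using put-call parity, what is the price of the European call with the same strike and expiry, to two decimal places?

exp(−rT) = exp(−0.075·0.6667) = 0.9512
Put-call parity: C − P = S − K·e^(−rT) = 415 − 400·0.9512 = 415 − 380.4800 = 34.5200
C = P + (C − P) = 13.09 + (34.5200) = 47.6100

€47.61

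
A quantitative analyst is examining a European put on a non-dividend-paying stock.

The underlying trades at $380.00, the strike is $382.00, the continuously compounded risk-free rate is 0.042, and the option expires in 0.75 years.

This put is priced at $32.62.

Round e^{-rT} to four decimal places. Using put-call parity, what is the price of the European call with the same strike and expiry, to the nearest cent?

$42.46

exp(−rT) = exp(−0.042·0.75) = 0.9690
Put-call parity: C − P = S − K·e^(−rT) = 380 − 382·0.9690 = 380 − 370.1580 = 9.8420
C = P + (C − P) = 32.62 + (9.8420) = 42.4620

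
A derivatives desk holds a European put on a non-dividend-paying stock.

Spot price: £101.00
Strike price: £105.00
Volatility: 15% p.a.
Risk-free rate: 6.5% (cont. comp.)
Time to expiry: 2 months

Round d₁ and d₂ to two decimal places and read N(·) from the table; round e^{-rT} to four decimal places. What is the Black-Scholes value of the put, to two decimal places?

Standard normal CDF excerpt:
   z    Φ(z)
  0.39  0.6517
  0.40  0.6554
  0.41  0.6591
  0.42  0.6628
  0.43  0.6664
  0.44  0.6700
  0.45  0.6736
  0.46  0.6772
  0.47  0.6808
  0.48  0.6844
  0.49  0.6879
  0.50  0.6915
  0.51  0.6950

σ√T = 0.15·√0.1667 = 0.0612
d₁ = [ln(101/105) + (0.065 + 0.15²/2)·0.1667] / 0.0612 = [-0.0388 + 0.0127] / 0.0612 = -0.4267 ⇒ -0.43
d₂ = d₁ − σ√T = -0.4267 − 0.0612 = -0.4880 ⇒ -0.49
e^(−rT) = e^(−0.065·0.1667) = 0.9892
N(−d₂) = N(0.49) = 0.6879;  N(−d₁) = N(0.43) = 0.6664
P = 105·0.9892·0.6879 − 101·0.6664 = 71.4494 − 67.3064 = 4.1430

£4.14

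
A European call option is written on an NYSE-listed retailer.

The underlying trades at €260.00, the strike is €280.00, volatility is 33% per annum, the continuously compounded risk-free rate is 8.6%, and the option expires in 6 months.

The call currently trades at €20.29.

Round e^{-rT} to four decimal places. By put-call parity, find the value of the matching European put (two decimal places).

€28.50

exp(−rT) = exp(−0.086·0.5) = 0.9579
Put-call parity: C − P = S − K·e^(−rT) = 260 − 280·0.9579 = 260 − 268.2120 = -8.2120
P = C − (C − P) = 20.29 − (-8.2120) = 28.5020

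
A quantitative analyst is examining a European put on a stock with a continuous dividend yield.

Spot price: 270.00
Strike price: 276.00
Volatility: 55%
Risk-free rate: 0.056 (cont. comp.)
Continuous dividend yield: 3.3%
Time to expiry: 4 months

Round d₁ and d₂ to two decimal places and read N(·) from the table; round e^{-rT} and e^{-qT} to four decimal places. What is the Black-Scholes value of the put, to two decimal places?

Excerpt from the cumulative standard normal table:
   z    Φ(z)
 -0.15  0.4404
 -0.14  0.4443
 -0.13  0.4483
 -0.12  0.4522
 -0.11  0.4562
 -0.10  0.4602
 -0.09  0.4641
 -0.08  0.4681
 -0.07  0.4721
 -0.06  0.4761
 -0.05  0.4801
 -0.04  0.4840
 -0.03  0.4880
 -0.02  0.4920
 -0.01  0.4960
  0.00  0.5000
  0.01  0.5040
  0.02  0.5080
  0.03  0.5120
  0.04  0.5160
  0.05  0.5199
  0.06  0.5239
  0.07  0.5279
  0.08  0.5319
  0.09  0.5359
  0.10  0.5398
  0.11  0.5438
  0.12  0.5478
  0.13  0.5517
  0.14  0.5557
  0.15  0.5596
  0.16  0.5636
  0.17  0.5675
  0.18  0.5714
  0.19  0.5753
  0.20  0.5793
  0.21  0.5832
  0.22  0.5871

35.10

T = 0.3333;  σ√T = 0.3175
ln(S/K) + (r − q + σ²/2)T = ln(270/276) + (0.056 − 0.033 + 0.55²/2)·0.3333 = -0.0220 + 0.0581 = 0.0361
d₁ = 0.0361 / 0.3175 = 0.1137 ≈ 0.11
d₂ = d₁ − σ√T = 0.1137 − 0.3175 = -0.2038 ≈ -0.20
exp(−qT) = exp(−0.033·0.3333) = 0.9891;  exp(−rT) = exp(−0.056·0.3333) = 0.9815
N(−d₂) = N(0.20) = 0.5793;  N(−d₁) = N(-0.11) = 0.4562
P = 276·0.9815·0.5793 − 270·0.9891·0.4562 = 156.9289 − 121.8314 = 35.0975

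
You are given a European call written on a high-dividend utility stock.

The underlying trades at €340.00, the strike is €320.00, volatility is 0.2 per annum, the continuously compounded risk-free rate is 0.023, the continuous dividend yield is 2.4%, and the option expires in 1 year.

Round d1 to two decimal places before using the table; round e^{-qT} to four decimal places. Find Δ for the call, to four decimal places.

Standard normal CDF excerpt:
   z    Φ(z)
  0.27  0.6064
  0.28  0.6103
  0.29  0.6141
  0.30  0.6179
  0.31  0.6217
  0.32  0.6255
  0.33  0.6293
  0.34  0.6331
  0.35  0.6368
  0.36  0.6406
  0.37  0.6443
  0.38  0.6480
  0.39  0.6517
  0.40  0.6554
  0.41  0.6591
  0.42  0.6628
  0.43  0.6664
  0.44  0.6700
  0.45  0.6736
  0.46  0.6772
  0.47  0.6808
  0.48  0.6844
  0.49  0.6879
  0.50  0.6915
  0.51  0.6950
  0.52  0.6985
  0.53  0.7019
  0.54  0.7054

T = 1;  σ√T = 0.2000
d₁ = [ln(340/320) + (0.023 − 0.024 + 0.2²/2)·1] / 0.2000 = [0.0606 + 0.0190] / 0.2000 = 0.3981 which rounds to 0.40
N(d₁) = N(0.40) = 0.6554
Δ_call = exp(−qT)·N(d₁) = 0.9763·0.6554 = 0.6399

0.6399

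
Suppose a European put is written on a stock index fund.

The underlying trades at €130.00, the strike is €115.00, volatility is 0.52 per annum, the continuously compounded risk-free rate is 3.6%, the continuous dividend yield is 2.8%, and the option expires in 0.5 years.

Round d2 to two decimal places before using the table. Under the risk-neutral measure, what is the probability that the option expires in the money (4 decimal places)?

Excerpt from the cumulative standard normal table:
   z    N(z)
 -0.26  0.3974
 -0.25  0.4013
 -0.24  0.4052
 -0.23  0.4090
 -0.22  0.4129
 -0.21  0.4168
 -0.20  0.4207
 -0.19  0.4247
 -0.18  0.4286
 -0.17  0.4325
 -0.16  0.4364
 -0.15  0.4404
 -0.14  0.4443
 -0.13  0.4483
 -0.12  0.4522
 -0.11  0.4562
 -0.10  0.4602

0.4364

σ√T = 0.52 × 0.7071 = 0.3677
d₁ = [ln(130/115) + (0.036 − 0.028 + 0.52²/2)·0.5] / 0.3677 = [0.1226 + 0.0716] / 0.3677 = 0.5282 which rounds to 0.53
d₂ = d₁ − σ√T = 0.5282 − 0.3677 = 0.1605 which rounds to 0.16
Pr(exercise) under Q = N(−d₂) = N(-0.16) = 0.4364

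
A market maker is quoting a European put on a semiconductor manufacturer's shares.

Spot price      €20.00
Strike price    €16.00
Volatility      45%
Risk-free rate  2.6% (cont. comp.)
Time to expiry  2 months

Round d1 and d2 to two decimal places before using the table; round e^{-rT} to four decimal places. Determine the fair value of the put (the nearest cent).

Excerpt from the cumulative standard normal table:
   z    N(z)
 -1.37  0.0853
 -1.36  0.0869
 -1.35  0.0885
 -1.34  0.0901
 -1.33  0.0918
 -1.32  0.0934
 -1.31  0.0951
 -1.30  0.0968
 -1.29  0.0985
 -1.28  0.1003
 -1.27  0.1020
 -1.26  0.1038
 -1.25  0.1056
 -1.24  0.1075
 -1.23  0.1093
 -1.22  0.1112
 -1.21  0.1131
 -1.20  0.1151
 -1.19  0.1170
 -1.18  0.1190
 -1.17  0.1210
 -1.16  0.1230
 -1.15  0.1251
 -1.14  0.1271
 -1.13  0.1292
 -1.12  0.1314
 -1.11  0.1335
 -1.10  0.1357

σ√T = 0.45·√0.1667 = 0.1837
d₁ = [ln(20/16) + (0.026 + ½·0.45²)·0.1667] / (σ√T) = (0.2231 + 0.0212) / 0.1837 = 1.3301 which rounds to 1.33
d₂ = 1.3301 − 0.1837 = 1.1464 which rounds to 1.15
e^(−rT) = e^(−0.026·0.1667) = 0.9957
P = 16·0.9957·N(-1.15) − 20·N(-1.33) = 16·0.9957·0.1251 − 20·0.0918 = 1.9930 − 1.8360 = 0.1570

€0.16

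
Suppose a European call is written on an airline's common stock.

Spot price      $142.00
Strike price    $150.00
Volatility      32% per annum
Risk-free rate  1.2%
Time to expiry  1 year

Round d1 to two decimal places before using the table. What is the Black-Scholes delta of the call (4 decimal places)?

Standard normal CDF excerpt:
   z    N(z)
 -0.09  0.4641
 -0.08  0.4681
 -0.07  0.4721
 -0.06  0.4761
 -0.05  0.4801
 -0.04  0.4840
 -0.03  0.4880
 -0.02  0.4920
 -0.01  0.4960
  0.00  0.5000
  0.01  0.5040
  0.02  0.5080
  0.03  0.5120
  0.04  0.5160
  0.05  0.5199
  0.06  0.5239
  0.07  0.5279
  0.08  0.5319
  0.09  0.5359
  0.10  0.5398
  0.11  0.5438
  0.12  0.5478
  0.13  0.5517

σ√T = 0.32·√1 = 0.3200
d₁ = [ln(142/150) + (0.012 + ½·0.32²)·1] / (σ√T) = (-0.0548 + 0.0632) / 0.3200 = 0.0262 which rounds to 0.03
N(d₁) = N(0.03) = 0.5120
Δ_call = N(d₁) = 0.5120

0.5120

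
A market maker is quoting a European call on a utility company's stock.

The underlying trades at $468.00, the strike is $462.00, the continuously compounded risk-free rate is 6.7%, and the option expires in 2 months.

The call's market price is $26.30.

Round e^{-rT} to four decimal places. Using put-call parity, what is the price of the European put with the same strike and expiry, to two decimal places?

e^(−rT) = e^(−0.067·0.1667) = 0.9889
Put-call parity: C − P = S − K·e^(−rT) = 468 − 462·0.9889 = 468 − 456.8718 = 11.1282
P = C − (C − P) = 26.30 − (11.1282) = 15.1718

$15.17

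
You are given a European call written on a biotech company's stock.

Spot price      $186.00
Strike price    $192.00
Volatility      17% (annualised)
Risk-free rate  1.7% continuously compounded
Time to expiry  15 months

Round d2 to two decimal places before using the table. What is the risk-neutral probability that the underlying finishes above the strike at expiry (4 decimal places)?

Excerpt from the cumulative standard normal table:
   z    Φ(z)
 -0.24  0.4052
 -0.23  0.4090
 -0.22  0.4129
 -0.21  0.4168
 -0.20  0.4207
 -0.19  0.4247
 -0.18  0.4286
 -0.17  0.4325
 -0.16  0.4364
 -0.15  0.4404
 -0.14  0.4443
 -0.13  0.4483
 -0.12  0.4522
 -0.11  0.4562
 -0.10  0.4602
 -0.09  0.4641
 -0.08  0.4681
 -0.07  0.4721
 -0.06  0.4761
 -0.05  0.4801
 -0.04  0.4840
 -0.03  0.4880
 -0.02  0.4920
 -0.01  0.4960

σ√T = 0.17·√1.25 = 0.1901
d₁ = [ln(186/192) + (0.017 + ½·0.17²)·1.25] / (σ√T) = (-0.0317 + 0.0393) / 0.1901 = 0.0398 ≈ 0.04
d₂ = 0.0398 − 0.1901 = -0.1503 ≈ -0.15
Risk-neutral Pr[S_T > K] = N(d₂) = N(-0.15) = 0.4404

0.4404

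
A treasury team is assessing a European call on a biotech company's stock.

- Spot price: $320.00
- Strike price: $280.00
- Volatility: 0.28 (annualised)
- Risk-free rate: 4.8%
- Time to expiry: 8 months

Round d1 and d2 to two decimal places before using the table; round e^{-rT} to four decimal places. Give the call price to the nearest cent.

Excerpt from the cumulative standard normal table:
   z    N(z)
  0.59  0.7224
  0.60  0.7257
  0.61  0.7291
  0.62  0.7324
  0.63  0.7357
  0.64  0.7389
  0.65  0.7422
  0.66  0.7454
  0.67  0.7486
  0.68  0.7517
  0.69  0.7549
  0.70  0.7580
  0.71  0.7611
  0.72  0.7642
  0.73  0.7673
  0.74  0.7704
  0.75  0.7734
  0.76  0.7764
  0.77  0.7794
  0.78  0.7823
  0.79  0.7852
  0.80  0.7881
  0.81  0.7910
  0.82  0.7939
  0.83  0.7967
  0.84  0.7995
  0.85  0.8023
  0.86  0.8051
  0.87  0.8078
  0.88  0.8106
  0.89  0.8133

$58.12

σ√T = 0.28·√0.6667 = 0.2286
d₁ = [ln(320/280) + (0.048 + 0.28²/2)·0.6667] / 0.2286 = [0.1335 + 0.0581] / 0.2286 = 0.8384 ≈ 0.84
d₂ = d₁ − σ√T = 0.8384 − 0.2286 = 0.6097 ≈ 0.61
exp(−rT) = exp(−0.048·0.6667) = 0.9685
N(d₁) = N(0.84) = 0.7995;  N(d₂) = N(0.61) = 0.7291
C = 320·0.7995 − 280·0.9685·0.7291 = 255.8400 − 197.7173 = 58.1227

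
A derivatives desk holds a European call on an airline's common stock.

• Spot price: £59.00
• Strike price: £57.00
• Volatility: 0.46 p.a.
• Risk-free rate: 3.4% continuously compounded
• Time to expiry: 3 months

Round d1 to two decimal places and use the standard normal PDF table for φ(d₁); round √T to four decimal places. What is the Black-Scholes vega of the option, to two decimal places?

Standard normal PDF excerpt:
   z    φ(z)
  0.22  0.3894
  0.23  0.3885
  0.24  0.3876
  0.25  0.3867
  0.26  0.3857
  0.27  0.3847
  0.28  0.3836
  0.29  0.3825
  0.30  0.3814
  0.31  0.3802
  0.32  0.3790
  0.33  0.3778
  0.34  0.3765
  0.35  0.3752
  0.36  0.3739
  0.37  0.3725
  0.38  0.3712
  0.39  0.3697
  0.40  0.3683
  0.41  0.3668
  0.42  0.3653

11.25

T = 0.25;  σ√T = 0.2300
d₁ = [ln(59/57) + (0.034 + 0.46²/2)·0.25] / 0.2300 = [0.0345 + 0.0350] / 0.2300 = 0.3019 which rounds to 0.30
√T = √0.25 = 0.5000
φ(d₁) = φ(0.30) = 0.3814
vega = S·φ(d₁)·√T = 59·0.3814·0.5000 = 11.2513
(Call and put vega coincide under Black-Scholes.)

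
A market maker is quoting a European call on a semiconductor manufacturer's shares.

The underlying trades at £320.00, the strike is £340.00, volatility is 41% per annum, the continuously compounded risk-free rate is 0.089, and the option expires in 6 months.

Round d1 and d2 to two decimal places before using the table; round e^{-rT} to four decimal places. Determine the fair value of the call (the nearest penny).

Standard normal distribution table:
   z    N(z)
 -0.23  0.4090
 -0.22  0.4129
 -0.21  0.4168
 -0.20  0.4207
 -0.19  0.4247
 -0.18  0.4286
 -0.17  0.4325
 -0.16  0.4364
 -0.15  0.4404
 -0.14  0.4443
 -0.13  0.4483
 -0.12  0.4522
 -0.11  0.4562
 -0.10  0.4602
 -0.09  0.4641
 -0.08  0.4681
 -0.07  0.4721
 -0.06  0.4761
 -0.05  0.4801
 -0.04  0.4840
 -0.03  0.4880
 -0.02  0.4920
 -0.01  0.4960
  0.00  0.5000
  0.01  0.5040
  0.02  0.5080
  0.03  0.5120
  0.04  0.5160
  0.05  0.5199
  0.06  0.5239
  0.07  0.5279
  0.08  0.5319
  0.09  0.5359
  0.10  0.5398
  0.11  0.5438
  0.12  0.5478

σ√T = 0.41 × 0.7071 = 0.2899
d₁ = [ln(320/340) + (0.089 + 0.41²/2)·0.5] / 0.2899 = [-0.0606 + 0.0865] / 0.2899 = 0.0893 → 0.09
d₂ = d₁ − σ√T = 0.0893 − 0.2899 = -0.2006 → -0.20
exp(−rT) = exp(−0.089·0.5) = 0.9565
N(d₁) = N(0.09) = 0.5359;  N(d₂) = N(-0.20) = 0.4207
C = 320·0.5359 − 340·0.9565·0.4207 = 171.4880 − 136.8158 = 34.6722

£34.67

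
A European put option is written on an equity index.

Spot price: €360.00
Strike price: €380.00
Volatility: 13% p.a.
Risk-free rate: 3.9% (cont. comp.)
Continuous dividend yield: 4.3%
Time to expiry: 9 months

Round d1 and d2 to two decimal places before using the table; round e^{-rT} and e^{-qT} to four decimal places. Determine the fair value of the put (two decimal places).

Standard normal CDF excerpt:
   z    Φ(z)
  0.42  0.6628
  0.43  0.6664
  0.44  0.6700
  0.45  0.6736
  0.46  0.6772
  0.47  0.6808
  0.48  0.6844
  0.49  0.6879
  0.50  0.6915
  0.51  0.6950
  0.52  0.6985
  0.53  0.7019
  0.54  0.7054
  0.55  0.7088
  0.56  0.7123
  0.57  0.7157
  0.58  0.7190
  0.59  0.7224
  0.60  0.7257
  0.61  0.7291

σ√T = 0.13·√0.75 = 0.1126
d₁ = [ln(360/380) + (0.039 − 0.043 + 0.13²/2)·0.75] / 0.1126 = [-0.0541 + 0.0033] / 0.1126 = -0.4506 → -0.45
d₂ = d₁ − σ√T = -0.4506 − 0.1126 = -0.5632 → -0.56
e^(−qT) = e^(−0.043·0.75) = 0.9683;  e^(−rT) = e^(−0.039·0.75) = 0.9712
P = 380·0.9712·N(0.56) − 360·0.9683·N(0.45) = 380·0.9712·0.7123 − 360·0.9683·0.6736 = 262.8786 − 234.8089 = 28.0697

€28.07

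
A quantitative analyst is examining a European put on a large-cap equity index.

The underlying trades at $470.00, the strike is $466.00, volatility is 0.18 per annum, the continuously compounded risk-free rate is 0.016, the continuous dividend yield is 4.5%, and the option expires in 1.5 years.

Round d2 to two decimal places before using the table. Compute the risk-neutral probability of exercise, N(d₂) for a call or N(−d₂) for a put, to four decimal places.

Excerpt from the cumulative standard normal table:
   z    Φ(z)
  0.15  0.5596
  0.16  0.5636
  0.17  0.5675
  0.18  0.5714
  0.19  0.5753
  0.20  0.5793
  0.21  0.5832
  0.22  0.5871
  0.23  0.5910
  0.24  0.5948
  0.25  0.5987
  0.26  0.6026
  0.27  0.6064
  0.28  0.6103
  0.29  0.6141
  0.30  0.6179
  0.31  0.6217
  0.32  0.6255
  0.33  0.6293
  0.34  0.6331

0.6064

T = 1.5;  σ√T = 0.2205
d₁ = [ln(470/466) + (0.016 − 0.045 + ½·0.18²)·1.5] / (σ√T) = (0.0085 − 0.0192) / 0.2205 = -0.0483 ⇒ -0.05
d₂ = -0.0483 − 0.2205 = -0.2688 ⇒ -0.27
Pr(exercise) under Q = N(−d₂) = N(0.27) = 0.6064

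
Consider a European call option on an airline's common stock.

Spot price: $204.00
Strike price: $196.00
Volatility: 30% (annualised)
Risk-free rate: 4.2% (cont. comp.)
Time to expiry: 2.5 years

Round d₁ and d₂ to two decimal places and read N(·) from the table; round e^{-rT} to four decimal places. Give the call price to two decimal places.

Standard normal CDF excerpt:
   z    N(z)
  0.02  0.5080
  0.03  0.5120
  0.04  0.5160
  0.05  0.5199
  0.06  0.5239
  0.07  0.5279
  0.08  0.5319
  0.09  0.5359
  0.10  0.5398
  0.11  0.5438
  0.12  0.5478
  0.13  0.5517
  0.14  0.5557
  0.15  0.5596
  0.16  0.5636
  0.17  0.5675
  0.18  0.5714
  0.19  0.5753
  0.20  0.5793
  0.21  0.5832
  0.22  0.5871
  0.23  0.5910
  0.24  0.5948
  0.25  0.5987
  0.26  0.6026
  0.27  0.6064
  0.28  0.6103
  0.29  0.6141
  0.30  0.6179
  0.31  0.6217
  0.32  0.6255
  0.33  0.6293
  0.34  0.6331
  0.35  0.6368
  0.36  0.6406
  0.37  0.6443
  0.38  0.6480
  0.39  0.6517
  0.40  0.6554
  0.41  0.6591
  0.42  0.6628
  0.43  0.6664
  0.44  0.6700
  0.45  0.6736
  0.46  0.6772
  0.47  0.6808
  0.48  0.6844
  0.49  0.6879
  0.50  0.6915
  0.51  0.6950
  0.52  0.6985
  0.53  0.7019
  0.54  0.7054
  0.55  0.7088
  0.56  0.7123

σ√T = 0.3 × 1.5811 = 0.4743
d₁ = [ln(204/196) + (0.042 + 0.3²/2)·2.5] / 0.4743 = [0.0400 + 0.2175] / 0.4743 = 0.5429 which rounds to 0.54
d₂ = d₁ − σ√T = 0.5429 − 0.4743 = 0.0685 which rounds to 0.07
exp(−rT) = exp(−0.042·2.5) = 0.9003
C = 204·N(0.54) − 196·0.9003·N(0.07) = 204·0.7054 − 196·0.9003·0.5279 = 143.9016 − 93.1526 = 50.7490

$50.75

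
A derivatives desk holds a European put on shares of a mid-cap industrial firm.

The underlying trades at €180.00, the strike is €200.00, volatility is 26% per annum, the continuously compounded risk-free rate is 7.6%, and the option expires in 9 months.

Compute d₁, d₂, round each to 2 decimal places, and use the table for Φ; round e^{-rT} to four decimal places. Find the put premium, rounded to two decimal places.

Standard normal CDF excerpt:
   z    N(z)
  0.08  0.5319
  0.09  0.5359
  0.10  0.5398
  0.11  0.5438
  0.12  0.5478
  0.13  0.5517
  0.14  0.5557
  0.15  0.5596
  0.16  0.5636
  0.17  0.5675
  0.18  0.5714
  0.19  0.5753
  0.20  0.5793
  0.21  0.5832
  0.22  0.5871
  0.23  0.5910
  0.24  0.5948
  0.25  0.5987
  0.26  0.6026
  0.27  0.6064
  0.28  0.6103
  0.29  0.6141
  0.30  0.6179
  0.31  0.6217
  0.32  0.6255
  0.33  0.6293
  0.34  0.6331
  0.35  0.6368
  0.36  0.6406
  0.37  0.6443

€21.72

σ√T = 0.26·√0.75 = 0.2252
d₁ = [ln(180/200) + (0.076 + ½·0.26²)·0.75] / (σ√T) = (-0.1054 + 0.0824) / 0.2252 = -0.1022 ≈ -0.10
d₂ = -0.1022 − 0.2252 = -0.3274 ≈ -0.33
exp(−rT) = exp(−0.076·0.75) = 0.9446
N(−d₂) = N(0.33) = 0.6293;  N(−d₁) = N(0.10) = 0.5398
P = 200·0.9446·0.6293 − 180·0.5398 = 118.8874 − 97.1640 = 21.7234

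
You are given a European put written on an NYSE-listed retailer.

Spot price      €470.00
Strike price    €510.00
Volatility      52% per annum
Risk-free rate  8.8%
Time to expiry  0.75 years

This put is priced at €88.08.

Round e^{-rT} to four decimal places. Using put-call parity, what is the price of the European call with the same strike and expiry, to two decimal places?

e^(−rT) = e^(−0.088·0.75) = 0.9361
Put-call parity: C − P = S − K·e^(−rT) = 470 − 510·0.9361 = 470 − 477.4110 = -7.4110
C = P + (C − P) = 88.08 + (-7.4110) = 80.6690

€80.67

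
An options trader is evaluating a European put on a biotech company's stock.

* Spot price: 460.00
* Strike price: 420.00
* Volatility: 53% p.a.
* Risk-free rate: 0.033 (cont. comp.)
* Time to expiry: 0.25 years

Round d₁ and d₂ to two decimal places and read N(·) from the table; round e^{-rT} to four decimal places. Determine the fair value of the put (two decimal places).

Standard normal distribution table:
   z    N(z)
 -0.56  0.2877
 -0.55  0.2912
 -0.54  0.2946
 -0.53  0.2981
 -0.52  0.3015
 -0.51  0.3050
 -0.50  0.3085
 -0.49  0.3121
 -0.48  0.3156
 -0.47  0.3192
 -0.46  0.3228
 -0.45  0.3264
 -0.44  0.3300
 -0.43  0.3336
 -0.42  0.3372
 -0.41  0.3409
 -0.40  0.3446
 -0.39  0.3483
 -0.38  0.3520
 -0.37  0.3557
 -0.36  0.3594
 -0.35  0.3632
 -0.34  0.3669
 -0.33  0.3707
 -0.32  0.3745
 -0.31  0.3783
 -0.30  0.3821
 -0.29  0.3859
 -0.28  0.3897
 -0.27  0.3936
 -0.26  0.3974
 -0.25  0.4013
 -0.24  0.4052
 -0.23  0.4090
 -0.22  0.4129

28.49

T = 0.25;  σ√T = 0.2650
d₁ = [ln(460/420) + (0.033 + 0.53²/2)·0.25] / 0.2650 = [0.0910 + 0.0434] / 0.2650 = 0.5069 which rounds to 0.51
d₂ = d₁ − σ√T = 0.5069 − 0.2650 = 0.2419 which rounds to 0.24
exp(−rT) = exp(−0.033·0.25) = 0.9918
P = 420·0.9918·N(-0.24) − 460·N(-0.51) = 420·0.9918·0.4052 − 460·0.3050 = 168.7885 − 140.3000 = 28.4885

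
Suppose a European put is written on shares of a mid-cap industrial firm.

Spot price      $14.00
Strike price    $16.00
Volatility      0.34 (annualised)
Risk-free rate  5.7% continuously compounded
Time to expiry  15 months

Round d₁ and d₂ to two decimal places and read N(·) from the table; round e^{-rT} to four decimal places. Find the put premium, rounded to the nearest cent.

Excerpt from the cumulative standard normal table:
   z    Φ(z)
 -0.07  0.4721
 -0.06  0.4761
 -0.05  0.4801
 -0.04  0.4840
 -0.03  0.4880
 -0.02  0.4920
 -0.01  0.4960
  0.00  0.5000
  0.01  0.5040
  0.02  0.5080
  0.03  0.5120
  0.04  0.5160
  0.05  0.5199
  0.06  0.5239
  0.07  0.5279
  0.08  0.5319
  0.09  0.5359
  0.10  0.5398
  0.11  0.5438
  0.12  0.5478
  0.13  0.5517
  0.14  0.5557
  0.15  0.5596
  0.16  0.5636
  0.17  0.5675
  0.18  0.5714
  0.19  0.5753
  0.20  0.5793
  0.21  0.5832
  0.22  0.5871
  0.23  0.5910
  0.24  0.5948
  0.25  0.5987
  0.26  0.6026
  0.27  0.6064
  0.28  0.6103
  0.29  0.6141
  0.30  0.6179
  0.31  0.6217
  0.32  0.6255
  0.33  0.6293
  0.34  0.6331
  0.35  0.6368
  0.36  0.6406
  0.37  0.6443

$2.66

T = 1.25;  σ√T = 0.3801
d₁ = [ln(14/16) + (0.057 + 0.34²/2)·1.25] / 0.3801 = [-0.1335 + 0.1435] / 0.3801 = 0.0262 ⇒ 0.03
d₂ = d₁ − σ√T = 0.0262 − 0.3801 = -0.3539 ⇒ -0.35
e^(−rT) = e^(−0.057·1.25) = 0.9312
N(−d₂) = N(0.35) = 0.6368;  N(−d₁) = N(-0.03) = 0.4880
P = 16·0.9312·0.6368 − 14·0.4880 = 9.4878 − 6.8320 = 2.6558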